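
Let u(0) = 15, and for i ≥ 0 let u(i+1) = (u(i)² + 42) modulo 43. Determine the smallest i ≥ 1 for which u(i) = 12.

5

Listing terms: u(0) = 15, u(1) = 9, u(2) = 37, u(3) = 35, u(4) = 20, u(5) = 12, u(6) = 14, u(7) = 23, u(8) = 12.
Since u(8) = u(5) = 12, the sequence is eventually periodic: after a pre-period of length 5 it cycles with period 3.
The value 12 first appears (with i ≥ 1) at u(5).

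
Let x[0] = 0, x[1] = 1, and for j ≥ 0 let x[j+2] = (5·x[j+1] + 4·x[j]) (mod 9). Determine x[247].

We have x[0] = 0,  x[1] = 1,  x[2] = 5,  x[3] = 2,  x[4] = 3,  x[5] = 5,  x[6] = 1,  x[7] = 7,  x[8] = 3,  x[9] = 7,  x[10] = 2,  x[11] = 2,  x[12] = 0,  x[13] = 8,  x[14] = 4,  x[15] = 7,  x[16] = 6,  x[17] = 4,  x[18] = 8,  x[19] = 2,  x[20] = 6,  x[21] = 2,  x[22] = 7,  x[23] = 7,  x[24] = 0,  x[25] = 1.
Since (x[24], x[25]) = (x[0], x[1]) = (0, 1) (two consecutive terms determine the rest), the sequence is periodic with period 24.
So x[247] = x[0 + ((247-0) mod 24)] = x[7] = 7.

7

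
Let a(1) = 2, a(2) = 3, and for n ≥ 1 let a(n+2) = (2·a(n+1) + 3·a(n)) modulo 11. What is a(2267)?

10

Computing terms: a(1) = 2, a(2) = 3, a(3) = 1, a(4) = 0, a(5) = 3, a(6) = 6, a(7) = 10, a(8) = 5, a(9) = 7, a(10) = 7, a(11) = 2, a(12) = 3.
The sequence repeats with period 10.
So a(2267) = a(1 + ((2267-1) mod 10)) = a(7) = 10.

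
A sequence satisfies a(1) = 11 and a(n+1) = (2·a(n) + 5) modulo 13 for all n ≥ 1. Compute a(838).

10

Computing terms: a(1) = 11; a(2) = 1; a(3) = 7; a(4) = 6; a(5) = 4; a(6) = 0; a(7) = 5; a(8) = 2; a(9) = 9; a(10) = 10; a(11) = 12; a(12) = 3; a(13) = 11.
Since a(13) = a(1) = 11, the sequence is periodic with period 12.
(838 - 1) mod 12 = 9, so a(838) = a(10) = 10.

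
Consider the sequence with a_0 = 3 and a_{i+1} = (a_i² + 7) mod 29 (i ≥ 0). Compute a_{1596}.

Listing terms: a_0 = 3; a_1 = 16; a_2 = 2; a_3 = 11; a_4 = 12; a_5 = 6; a_6 = 14; a_7 = 0; a_8 = 7; a_9 = 27; a_{10} = 11.
Since a_{10} = a_3 = 11, the sequence is eventually periodic: after a pre-period of length 3 it cycles with period 7.
For i ≥ 3, a_i depends only on (i - 3) mod 7. (1596 - 3) mod 7 = 4, so a_{1596} = a_7 = 0.

0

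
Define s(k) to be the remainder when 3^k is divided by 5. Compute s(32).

Listing terms: s(0) = 1,  s(1) = 3,  s(2) = 4,  s(3) = 2,  s(4) = 1.
Since s(4) = s(0) = 1, the sequence is periodic with period 4.
So s(32) = s(0 + ((32-0) mod 4)) = s(0) = 1.

1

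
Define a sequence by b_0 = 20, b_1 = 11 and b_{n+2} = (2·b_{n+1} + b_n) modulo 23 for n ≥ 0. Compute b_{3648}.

Listing terms: b_0 = 20, b_1 = 11, b_2 = 19, b_3 = 3, b_4 = 2, b_5 = 7, b_6 = 16, b_7 = 16, b_8 = 2, b_9 = 20, b_{10} = 19, b_{11} = 12, b_{12} = 20, b_{13} = 6, b_{14} = 9, b_{15} = 1, b_{16} = 11, b_{17} = 0, b_{18} = 11, b_{19} = 22, b_{20} = 9, b_{21} = 17, b_{22} = 20, b_{23} = 11.
The sequence repeats with period 22.
So b_{3648} = b_{0 + ((3648-0) mod 22)} = b_{18} = 11.

11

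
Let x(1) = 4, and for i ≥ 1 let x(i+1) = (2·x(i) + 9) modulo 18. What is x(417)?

7

x(1) = 4; x(2) = 17; x(3) = 7; x(4) = 5; x(5) = 1; x(6) = 11; x(7) = 13; x(8) = 17.
Since x(8) = x(2) = 17, the sequence is eventually periodic: after a pre-period of length 1 it cycles with period 6.
For i ≥ 2, x(i) depends only on (i - 2) mod 6. (417 - 2) mod 6 = 1, so x(417) = x(3) = 7.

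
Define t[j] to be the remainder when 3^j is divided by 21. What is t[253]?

t[1] = 3, t[2] = 9, t[3] = 6, t[4] = 18, t[5] = 12, t[6] = 15, t[7] = 3.
Since t[7] = t[1] = 3, the sequence is periodic with period 6.
So t[253] = t[1 + ((253-1) mod 6)] = t[1] = 3.

3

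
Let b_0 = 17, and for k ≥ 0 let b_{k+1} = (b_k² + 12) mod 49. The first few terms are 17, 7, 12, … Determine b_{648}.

Computing terms: b_0 = 17; b_1 = 7; b_2 = 12; b_3 = 9; b_4 = 44; b_5 = 37; b_6 = 9.
Since b_6 = b_3 = 9, the sequence is eventually periodic: after a pre-period of length 3 it cycles with period 3.
For k ≥ 3, b_k depends only on (k - 3) mod 3. (648 - 3) mod 3 = 0, so b_{648} = b_3 = 9.

9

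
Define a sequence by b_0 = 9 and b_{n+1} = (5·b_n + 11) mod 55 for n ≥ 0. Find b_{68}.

36

Listing terms: b_0 = 9, b_1 = 1, b_2 = 16, b_3 = 36, b_4 = 26, b_5 = 31, b_6 = 1.
Since b_6 = b_1 = 1, the sequence is eventually periodic: after a pre-period of length 1 it cycles with period 5.
For n ≥ 1, b_n depends only on (n - 1) mod 5. (68 - 1) mod 5 = 2, so b_{68} = b_3 = 36.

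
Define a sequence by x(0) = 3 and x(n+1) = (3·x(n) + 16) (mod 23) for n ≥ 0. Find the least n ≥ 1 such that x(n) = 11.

10

We have x(0) = 3,  x(1) = 2,  x(2) = 22,  x(3) = 13,  x(4) = 9,  x(5) = 20,  x(6) = 7,  x(7) = 14,  x(8) = 12,  x(9) = 6,  x(10) = 11,  x(11) = 3.
Since x(11) = x(0) = 3, the sequence is periodic with period 11.
The value 11 first appears (with n ≥ 1) at x(10).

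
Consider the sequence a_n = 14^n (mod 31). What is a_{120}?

1

Listing terms: a_0 = 1,  a_1 = 14,  a_2 = 10,  a_3 = 16,  a_4 = 7,  a_5 = 5,  a_6 = 8,  a_7 = 19,  a_8 = 18,  a_9 = 4,  a_{10} = 25,  a_{11} = 9,  a_{12} = 2,  a_{13} = 28,  a_{14} = 20,  a_{15} = 1.
The sequence repeats with period 15.
So a_{120} = a_{0 + ((120-0) mod 15)} = a_0 = 1.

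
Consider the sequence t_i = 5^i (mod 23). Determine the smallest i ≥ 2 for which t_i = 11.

9

Listing terms: t_1 = 5,  t_2 = 2,  t_3 = 10,  t_4 = 4,  t_5 = 20,  t_6 = 8,  t_7 = 17,  t_8 = 16,  t_9 = 11,  t_{10} = 9,  t_{11} = 22,  t_{12} = 18,  t_{13} = 21,  t_{14} = 13,  t_{15} = 19,  t_{16} = 3,  t_{17} = 15,  t_{18} = 6,  t_{19} = 7,  t_{20} = 12,  t_{21} = 14,  t_{22} = 1,  t_{23} = 5.
The sequence repeats with period 22.
The value 11 first appears (with i ≥ 2) at t_9.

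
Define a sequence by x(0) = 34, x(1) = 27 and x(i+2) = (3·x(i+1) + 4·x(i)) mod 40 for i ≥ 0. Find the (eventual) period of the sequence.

We have x(0) = 34; x(1) = 27; x(2) = 17; x(3) = 39; x(4) = 25; x(5) = 31; x(6) = 33; x(7) = 23; x(8) = 1; x(9) = 15; x(10) = 9; x(11) = 7; x(12) = 17; x(13) = 39.
Since (x(12), x(13)) = (x(2), x(3)) = (17, 39) (two consecutive terms determine the rest), the sequence is eventually periodic: after a pre-period of length 2 it cycles with period 10.

10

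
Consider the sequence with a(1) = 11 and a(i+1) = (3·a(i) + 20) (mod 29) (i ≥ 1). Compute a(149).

Computing terms: a(1) = 11,  a(2) = 24,  a(3) = 5,  a(4) = 6,  a(5) = 9,  a(6) = 18,  a(7) = 16,  a(8) = 10,  a(9) = 21,  a(10) = 25,  a(11) = 8,  a(12) = 15,  a(13) = 7,  a(14) = 12,  a(15) = 27,  a(16) = 14,  a(17) = 4,  a(18) = 3,  a(19) = 0,  a(20) = 20,  a(21) = 22,  a(22) = 28,  a(23) = 17,  a(24) = 13,  a(25) = 1,  a(26) = 23,  a(27) = 2,  a(28) = 26,  a(29) = 11.
Since a(29) = a(1) = 11, the sequence is periodic with period 28.
(149 - 1) mod 28 = 8, so a(149) = a(9) = 21.

21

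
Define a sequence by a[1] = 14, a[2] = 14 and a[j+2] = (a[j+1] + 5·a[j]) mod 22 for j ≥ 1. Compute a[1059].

a[1] = 14; a[2] = 14; a[3] = 18; a[4] = 0; a[5] = 2; a[6] = 2; a[7] = 12; a[8] = 0; a[9] = 16; a[10] = 16; a[11] = 8; a[12] = 0; a[13] = 18; a[14] = 18; a[15] = 20; a[16] = 0; a[17] = 12; a[18] = 12; a[19] = 6; a[20] = 0; a[21] = 8; a[22] = 8; a[23] = 4; a[24] = 0; a[25] = 20; a[26] = 20; a[27] = 10; a[28] = 0; a[29] = 6; a[30] = 6; a[31] = 14; a[32] = 0; a[33] = 4; a[34] = 4; a[35] = 2; a[36] = 0; a[37] = 10; a[38] = 10; a[39] = 16; a[40] = 0; a[41] = 14; a[42] = 14.
The sequence repeats with period 40.
So a[1059] = a[1 + ((1059-1) mod 40)] = a[19] = 6.

6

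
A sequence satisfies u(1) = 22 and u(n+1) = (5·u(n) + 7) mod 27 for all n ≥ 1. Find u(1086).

Listing terms: u(1) = 22, u(2) = 9, u(3) = 25, u(4) = 24, u(5) = 19, u(6) = 21, u(7) = 4, u(8) = 0, u(9) = 7, u(10) = 15, u(11) = 1, u(12) = 12, u(13) = 13, u(14) = 18, u(15) = 16, u(16) = 6, u(17) = 10, u(18) = 3, u(19) = 22.
The sequence repeats with period 18.
So u(1086) = u(1 + ((1086-1) mod 18)) = u(6) = 21.

21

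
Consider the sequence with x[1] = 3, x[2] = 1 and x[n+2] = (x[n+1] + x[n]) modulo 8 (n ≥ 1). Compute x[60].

6

We have x[1] = 3; x[2] = 1; x[3] = 4; x[4] = 5; x[5] = 1; x[6] = 6; x[7] = 7; x[8] = 5; x[9] = 4; x[10] = 1; x[11] = 5; x[12] = 6; x[13] = 3; x[14] = 1.
The sequence repeats with period 12.
So x[60] = x[1 + ((60-1) mod 12)] = x[12] = 6.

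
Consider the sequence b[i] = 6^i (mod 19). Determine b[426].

We have b[1] = 6, b[2] = 17, b[3] = 7, b[4] = 4, b[5] = 5, b[6] = 11, b[7] = 9, b[8] = 16, b[9] = 1, b[10] = 6.
The sequence repeats with period 9.
So b[426] = b[1 + ((426-1) mod 9)] = b[3] = 7.

7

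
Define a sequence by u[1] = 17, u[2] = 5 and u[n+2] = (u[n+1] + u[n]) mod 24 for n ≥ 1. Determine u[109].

We have u[1] = 17,  u[2] = 5,  u[3] = 22,  u[4] = 3,  u[5] = 1,  u[6] = 4,  u[7] = 5,  u[8] = 9,  u[9] = 14,  u[10] = 23,  u[11] = 13,  u[12] = 12,  u[13] = 1,  u[14] = 13,  u[15] = 14,  u[16] = 3,  u[17] = 17,  u[18] = 20,  u[19] = 13,  u[20] = 9,  u[21] = 22,  u[22] = 7,  u[23] = 5,  u[24] = 12,  u[25] = 17,  u[26] = 5.
The sequence repeats with period 24.
(109 - 1) mod 24 = 12, so u[109] = u[13] = 1.

1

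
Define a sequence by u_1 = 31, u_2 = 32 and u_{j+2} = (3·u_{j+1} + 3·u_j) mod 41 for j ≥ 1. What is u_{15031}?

Computing terms: u_1 = 31; u_2 = 32; u_3 = 25; u_4 = 7; u_5 = 14; u_6 = 22; u_7 = 26; u_8 = 21; u_9 = 18; u_{10} = 35; u_{11} = 36; u_{12} = 8; u_{13} = 9; u_{14} = 10; u_{15} = 16; u_{16} = 37; u_{17} = 36; u_{18} = 14; u_{19} = 27; u_{20} = 0; u_{21} = 40; u_{22} = 38; u_{23} = 29; u_{24} = 37; u_{25} = 34; u_{26} = 8; u_{27} = 3; u_{28} = 33; u_{29} = 26; u_{30} = 13; u_{31} = 35; u_{32} = 21; u_{33} = 4; u_{34} = 34; u_{35} = 32; u_{36} = 34; u_{37} = 34; u_{38} = 40; u_{39} = 17; u_{40} = 7; u_{41} = 31; u_{42} = 32.
Since (u_{41}, u_{42}) = (u_1, u_2) = (31, 32) (two consecutive terms determine the rest), the sequence is periodic with period 40.
(15031 - 1) mod 40 = 30, so u_{15031} = u_{31} = 35.

35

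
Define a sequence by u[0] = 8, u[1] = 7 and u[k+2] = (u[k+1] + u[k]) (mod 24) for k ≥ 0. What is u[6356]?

Computing terms: u[0] = 8; u[1] = 7; u[2] = 15; u[3] = 22; u[4] = 13; u[5] = 11; u[6] = 0; u[7] = 11; u[8] = 11; u[9] = 22; u[10] = 9; u[11] = 7; u[12] = 16; u[13] = 23; u[14] = 15; u[15] = 14; u[16] = 5; u[17] = 19; u[18] = 0; u[19] = 19; u[20] = 19; u[21] = 14; u[22] = 9; u[23] = 23; u[24] = 8; u[25] = 7.
The sequence repeats with period 24.
So u[6356] = u[0 + ((6356-0) mod 24)] = u[20] = 19.

19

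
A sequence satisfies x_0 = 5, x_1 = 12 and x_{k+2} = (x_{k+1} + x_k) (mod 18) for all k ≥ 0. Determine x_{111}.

7

We have x_0 = 5, x_1 = 12, x_2 = 17, x_3 = 11, x_4 = 10, x_5 = 3, x_6 = 13, x_7 = 16, x_8 = 11, x_9 = 9, x_{10} = 2, x_{11} = 11, x_{12} = 13, x_{13} = 6, x_{14} = 1, x_{15} = 7, x_{16} = 8, x_{17} = 15, x_{18} = 5, x_{19} = 2, x_{20} = 7, x_{21} = 9, x_{22} = 16, x_{23} = 7, x_{24} = 5, x_{25} = 12.
The sequence repeats with period 24.
So x_{111} = x_{0 + ((111-0) mod 24)} = x_{15} = 7.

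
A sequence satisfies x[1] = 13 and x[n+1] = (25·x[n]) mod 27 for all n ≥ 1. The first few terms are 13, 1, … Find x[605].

1

We have x[1] = 13, x[2] = 1, x[3] = 25, x[4] = 4, x[5] = 19, x[6] = 16, x[7] = 22, x[8] = 10, x[9] = 7, x[10] = 13.
Since x[10] = x[1] = 13, the sequence is periodic with period 9.
So x[605] = x[1 + ((605-1) mod 9)] = x[2] = 1.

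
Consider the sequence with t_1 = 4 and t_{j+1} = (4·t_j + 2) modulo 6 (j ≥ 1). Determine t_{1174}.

4

Listing terms: t_1 = 4; t_2 = 0; t_3 = 2; t_4 = 4.
Since t_4 = t_1 = 4, the sequence is periodic with period 3.
(1174 - 1) mod 3 = 0, so t_{1174} = t_1 = 4.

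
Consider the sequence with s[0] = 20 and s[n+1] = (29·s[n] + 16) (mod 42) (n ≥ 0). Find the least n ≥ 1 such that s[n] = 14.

4

s[0] = 20, s[1] = 8, s[2] = 38, s[3] = 26, s[4] = 14, s[5] = 2, s[6] = 32, s[7] = 20.
The sequence repeats with period 7.
The value 14 first appears (with n ≥ 1) at s[4].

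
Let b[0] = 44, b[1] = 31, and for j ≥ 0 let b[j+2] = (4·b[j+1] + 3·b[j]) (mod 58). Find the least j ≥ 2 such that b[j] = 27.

9

We have b[0] = 44,  b[1] = 31,  b[2] = 24,  b[3] = 15,  b[4] = 16,  b[5] = 51,  b[6] = 20,  b[7] = 1,  b[8] = 6,  b[9] = 27,  b[10] = 10,  b[11] = 5,  b[12] = 50,  b[13] = 41,  b[14] = 24,  b[15] = 45,  b[16] = 20,  b[17] = 41,  b[18] = 50,  b[19] = 33,  b[20] = 50,  b[21] = 9,  b[22] = 12,  b[23] = 17,  b[24] = 46,  b[25] = 3,  b[26] = 34,  b[27] = 29,  b[28] = 44,  b[29] = 31.
Since (b[28], b[29]) = (b[0], b[1]) = (44, 31) (two consecutive terms determine the rest), the sequence is periodic with period 28.
The value 27 first appears (with j ≥ 2) at b[9].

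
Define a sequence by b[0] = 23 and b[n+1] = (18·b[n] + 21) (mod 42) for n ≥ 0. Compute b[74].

Computing terms: b[0] = 23; b[1] = 15; b[2] = 39; b[3] = 9; b[4] = 15.
Since b[4] = b[1] = 15, the sequence is eventually periodic: after a pre-period of length 1 it cycles with period 3.
For n ≥ 1, b[n] depends only on (n - 1) mod 3. (74 - 1) mod 3 = 1, so b[74] = b[2] = 39.

39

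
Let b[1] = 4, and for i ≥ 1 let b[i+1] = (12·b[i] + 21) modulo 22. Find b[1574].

15

Computing terms: b[1] = 4,  b[2] = 3,  b[3] = 13,  b[4] = 1,  b[5] = 11,  b[6] = 21,  b[7] = 9,  b[8] = 19,  b[9] = 7,  b[10] = 17,  b[11] = 5,  b[12] = 15,  b[13] = 3.
Since b[13] = b[2] = 3, the sequence is eventually periodic: after a pre-period of length 1 it cycles with period 11.
For i ≥ 2, b[i] depends only on (i - 2) mod 11. (1574 - 2) mod 11 = 10, so b[1574] = b[12] = 15.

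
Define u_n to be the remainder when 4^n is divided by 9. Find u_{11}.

7

Computing terms: u_0 = 1; u_1 = 4; u_2 = 7; u_3 = 1.
The sequence repeats with period 3.
So u_{11} = u_{0 + ((11-0) mod 3)} = u_2 = 7.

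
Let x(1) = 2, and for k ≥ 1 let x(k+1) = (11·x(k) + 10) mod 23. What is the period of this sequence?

22

We have x(1) = 2, x(2) = 9, x(3) = 17, x(4) = 13, x(5) = 15, x(6) = 14, x(7) = 3, x(8) = 20, x(9) = 0, x(10) = 10, x(11) = 5, x(12) = 19, x(13) = 12, x(14) = 4, x(15) = 8, x(16) = 6, x(17) = 7, x(18) = 18, x(19) = 1, x(20) = 21, x(21) = 11, x(22) = 16, x(23) = 2.
Since x(23) = x(1) = 2, the sequence is periodic with period 22.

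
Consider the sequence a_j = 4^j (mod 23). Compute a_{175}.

6

Listing terms: a_0 = 1,  a_1 = 4,  a_2 = 16,  a_3 = 18,  a_4 = 3,  a_5 = 12,  a_6 = 2,  a_7 = 8,  a_8 = 9,  a_9 = 13,  a_{10} = 6,  a_{11} = 1.
Since a_{11} = a_0 = 1, the sequence is periodic with period 11.
So a_{175} = a_{0 + ((175-0) mod 11)} = a_{10} = 6.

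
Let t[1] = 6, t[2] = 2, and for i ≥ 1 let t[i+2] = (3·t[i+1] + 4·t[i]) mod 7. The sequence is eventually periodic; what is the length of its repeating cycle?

t[1] = 6, t[2] = 2, t[3] = 2, t[4] = 0, t[5] = 1, t[6] = 3, t[7] = 6, t[8] = 2.
The sequence repeats with period 6.

6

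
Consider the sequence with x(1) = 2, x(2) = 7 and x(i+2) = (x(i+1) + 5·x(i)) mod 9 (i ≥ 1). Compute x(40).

Listing terms: x(1) = 2,  x(2) = 7,  x(3) = 8,  x(4) = 7,  x(5) = 2,  x(6) = 1,  x(7) = 2,  x(8) = 7.
The sequence repeats with period 6.
So x(40) = x(1 + ((40-1) mod 6)) = x(4) = 7.

7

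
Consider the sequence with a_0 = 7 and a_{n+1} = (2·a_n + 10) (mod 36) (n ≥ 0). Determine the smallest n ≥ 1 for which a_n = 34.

Listing terms: a_0 = 7; a_1 = 24; a_2 = 22; a_3 = 18; a_4 = 10; a_5 = 30; a_6 = 34; a_7 = 6; a_8 = 22.
Since a_8 = a_2 = 22, the sequence is eventually periodic: after a pre-period of length 2 it cycles with period 6.
The value 34 first appears (with n ≥ 1) at a_6.

6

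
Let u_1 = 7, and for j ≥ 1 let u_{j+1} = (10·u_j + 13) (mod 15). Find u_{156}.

Computing terms: u_1 = 7,  u_2 = 8,  u_3 = 3,  u_4 = 13,  u_5 = 8.
Since u_5 = u_2 = 8, the sequence is eventually periodic: after a pre-period of length 1 it cycles with period 3.
For j ≥ 2, u_j depends only on (j - 2) mod 3. (156 - 2) mod 3 = 1, so u_{156} = u_3 = 3.

3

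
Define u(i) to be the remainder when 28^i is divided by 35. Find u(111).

7

Listing terms: u(1) = 28,  u(2) = 14,  u(3) = 7,  u(4) = 21,  u(5) = 28.
The sequence repeats with period 4.
(111 - 1) mod 4 = 2, so u(111) = u(3) = 7.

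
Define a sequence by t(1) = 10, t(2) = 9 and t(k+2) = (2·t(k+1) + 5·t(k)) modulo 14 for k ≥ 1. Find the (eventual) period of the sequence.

24

Computing terms: t(1) = 10,  t(2) = 9,  t(3) = 12,  t(4) = 13,  t(5) = 2,  t(6) = 13,  t(7) = 8,  t(8) = 11,  t(9) = 6,  t(10) = 11,  t(11) = 10,  t(12) = 5,  t(13) = 4,  t(14) = 5,  t(15) = 2,  t(16) = 1,  t(17) = 12,  t(18) = 1,  t(19) = 6,  t(20) = 3,  t(21) = 8,  t(22) = 3,  t(23) = 4,  t(24) = 9,  t(25) = 10,  t(26) = 9.
The sequence repeats with period 24.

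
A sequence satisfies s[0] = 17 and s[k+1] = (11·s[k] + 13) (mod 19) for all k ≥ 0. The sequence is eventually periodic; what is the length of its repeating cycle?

3

Computing terms: s[0] = 17, s[1] = 10, s[2] = 9, s[3] = 17.
The sequence repeats with period 3.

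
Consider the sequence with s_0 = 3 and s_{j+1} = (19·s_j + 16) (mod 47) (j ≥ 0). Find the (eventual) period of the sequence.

s_0 = 3,  s_1 = 26,  s_2 = 40,  s_3 = 24,  s_4 = 2,  s_5 = 7,  s_6 = 8,  s_7 = 27,  s_8 = 12,  s_9 = 9,  s_{10} = 46,  s_{11} = 44,  s_{12} = 6,  s_{13} = 36,  s_{14} = 42,  s_{15} = 15,  s_{16} = 19,  s_{17} = 1,  s_{18} = 35,  s_{19} = 23,  s_{20} = 30,  s_{21} = 22,  s_{22} = 11,  s_{23} = 37,  s_{24} = 14,  s_{25} = 0,  s_{26} = 16,  s_{27} = 38,  s_{28} = 33,  s_{29} = 32,  s_{30} = 13,  s_{31} = 28,  s_{32} = 31,  s_{33} = 41,  s_{34} = 43,  s_{35} = 34,  s_{36} = 4,  s_{37} = 45,  s_{38} = 25,  s_{39} = 21,  s_{40} = 39,  s_{41} = 5,  s_{42} = 17,  s_{43} = 10,  s_{44} = 18,  s_{45} = 29,  s_{46} = 3.
Since s_{46} = s_0 = 3, the sequence is periodic with period 46.

46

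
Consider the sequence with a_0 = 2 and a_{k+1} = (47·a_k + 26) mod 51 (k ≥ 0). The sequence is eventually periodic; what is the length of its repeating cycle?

We have a_0 = 2,  a_1 = 18,  a_2 = 5,  a_3 = 6,  a_4 = 2.
The sequence repeats with period 4.

4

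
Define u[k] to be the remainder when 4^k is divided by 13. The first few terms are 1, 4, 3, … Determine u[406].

9

We have u[0] = 1; u[1] = 4; u[2] = 3; u[3] = 12; u[4] = 9; u[5] = 10; u[6] = 1.
The sequence repeats with period 6.
(406 - 0) mod 6 = 4, so u[406] = u[4] = 9.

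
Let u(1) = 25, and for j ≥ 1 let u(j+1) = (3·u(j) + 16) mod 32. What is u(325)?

Listing terms: u(1) = 25,  u(2) = 27,  u(3) = 1,  u(4) = 19,  u(5) = 9,  u(6) = 11,  u(7) = 17,  u(8) = 3,  u(9) = 25.
Since u(9) = u(1) = 25, the sequence is periodic with period 8.
(325 - 1) mod 8 = 4, so u(325) = u(5) = 9.

9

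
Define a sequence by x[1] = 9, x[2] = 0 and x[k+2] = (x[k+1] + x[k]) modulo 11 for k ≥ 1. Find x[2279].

7

x[1] = 9; x[2] = 0; x[3] = 9; x[4] = 9; x[5] = 7; x[6] = 5; x[7] = 1; x[8] = 6; x[9] = 7; x[10] = 2; x[11] = 9; x[12] = 0.
The sequence repeats with period 10.
So x[2279] = x[1 + ((2279-1) mod 10)] = x[9] = 7.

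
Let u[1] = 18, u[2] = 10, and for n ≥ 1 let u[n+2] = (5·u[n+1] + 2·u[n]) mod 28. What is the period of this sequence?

48

We have u[1] = 18; u[2] = 10; u[3] = 2; u[4] = 2; u[5] = 14; u[6] = 18; u[7] = 6; u[8] = 10; u[9] = 6; u[10] = 22; u[11] = 10; u[12] = 10; u[13] = 14; u[14] = 6; u[15] = 2; u[16] = 22; u[17] = 2; u[18] = 26; u[19] = 22; u[20] = 22; u[21] = 14; u[22] = 2; u[23] = 10; u[24] = 26; u[25] = 10; u[26] = 18; u[27] = 26; u[28] = 26; u[29] = 14; u[30] = 10; u[31] = 22; u[32] = 18; u[33] = 22; u[34] = 6; u[35] = 18; u[36] = 18; u[37] = 14; u[38] = 22; u[39] = 26; u[40] = 6; u[41] = 26; u[42] = 2; u[43] = 6; u[44] = 6; u[45] = 14; u[46] = 26; u[47] = 18; u[48] = 2; u[49] = 18; u[50] = 10.
The sequence repeats with period 48.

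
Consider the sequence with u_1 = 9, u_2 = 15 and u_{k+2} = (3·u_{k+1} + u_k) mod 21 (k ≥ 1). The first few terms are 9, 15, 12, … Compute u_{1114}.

Computing terms: u_1 = 9,  u_2 = 15,  u_3 = 12,  u_4 = 9,  u_5 = 18,  u_6 = 0,  u_7 = 18,  u_8 = 12,  u_9 = 12,  u_{10} = 6,  u_{11} = 9,  u_{12} = 12,  u_{13} = 3,  u_{14} = 0,  u_{15} = 3,  u_{16} = 9,  u_{17} = 9,  u_{18} = 15.
Since (u_{17}, u_{18}) = (u_1, u_2) = (9, 15) (two consecutive terms determine the rest), the sequence is periodic with period 16.
So u_{1114} = u_{1 + ((1114-1) mod 16)} = u_{10} = 6.

6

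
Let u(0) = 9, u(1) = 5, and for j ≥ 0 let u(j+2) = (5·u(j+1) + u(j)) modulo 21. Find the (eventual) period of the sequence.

We have u(0) = 9,  u(1) = 5,  u(2) = 13,  u(3) = 7,  u(4) = 6,  u(5) = 16,  u(6) = 2,  u(7) = 5,  u(8) = 6,  u(9) = 14,  u(10) = 13,  u(11) = 16,  u(12) = 9,  u(13) = 19,  u(14) = 20,  u(15) = 14,  u(16) = 6,  u(17) = 2,  u(18) = 16,  u(19) = 19,  u(20) = 6,  u(21) = 7,  u(22) = 20,  u(23) = 2,  u(24) = 9,  u(25) = 5.
Since (u(24), u(25)) = (u(0), u(1)) = (9, 5) (two consecutive terms determine the rest), the sequence is periodic with period 24.

24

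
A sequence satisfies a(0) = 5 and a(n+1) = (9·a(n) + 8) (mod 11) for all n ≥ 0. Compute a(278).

We have a(0) = 5,  a(1) = 9,  a(2) = 1,  a(3) = 6,  a(4) = 7,  a(5) = 5.
The sequence repeats with period 5.
So a(278) = a(0 + ((278-0) mod 5)) = a(3) = 6.

6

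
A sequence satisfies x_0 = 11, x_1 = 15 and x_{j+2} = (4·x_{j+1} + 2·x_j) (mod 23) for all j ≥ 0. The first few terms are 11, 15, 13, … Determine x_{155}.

15

We have x_0 = 11,  x_1 = 15,  x_2 = 13,  x_3 = 13,  x_4 = 9,  x_5 = 16,  x_6 = 13,  x_7 = 15,  x_8 = 17,  x_9 = 6,  x_{10} = 12,  x_{11} = 14,  x_{12} = 11,  x_{13} = 3,  x_{14} = 11,  x_{15} = 4,  x_{16} = 15,  x_{17} = 22,  x_{18} = 3,  x_{19} = 10,  x_{20} = 0,  x_{21} = 20,  x_{22} = 11,  x_{23} = 15.
Since (x_{22}, x_{23}) = (x_0, x_1) = (11, 15) (two consecutive terms determine the rest), the sequence is periodic with period 22.
(155 - 0) mod 22 = 1, so x_{155} = x_1 = 15.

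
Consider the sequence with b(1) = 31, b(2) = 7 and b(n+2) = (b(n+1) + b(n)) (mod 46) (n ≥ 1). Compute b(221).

9

b(1) = 31,  b(2) = 7,  b(3) = 38,  b(4) = 45,  b(5) = 37,  b(6) = 36,  b(7) = 27,  b(8) = 17,  b(9) = 44,  b(10) = 15,  b(11) = 13,  b(12) = 28,  b(13) = 41,  b(14) = 23,  b(15) = 18,  b(16) = 41,  b(17) = 13,  b(18) = 8,  b(19) = 21,  b(20) = 29,  b(21) = 4,  b(22) = 33,  b(23) = 37,  b(24) = 24,  b(25) = 15,  b(26) = 39,  b(27) = 8,  b(28) = 1,  b(29) = 9,  b(30) = 10,  b(31) = 19,  b(32) = 29,  b(33) = 2,  b(34) = 31,  b(35) = 33,  b(36) = 18,  b(37) = 5,  b(38) = 23,  b(39) = 28,  b(40) = 5,  b(41) = 33,  b(42) = 38,  b(43) = 25,  b(44) = 17,  b(45) = 42,  b(46) = 13,  b(47) = 9,  b(48) = 22,  b(49) = 31,  b(50) = 7.
Since (b(49), b(50)) = (b(1), b(2)) = (31, 7) (two consecutive terms determine the rest), the sequence is periodic with period 48.
So b(221) = b(1 + ((221-1) mod 48)) = b(29) = 9.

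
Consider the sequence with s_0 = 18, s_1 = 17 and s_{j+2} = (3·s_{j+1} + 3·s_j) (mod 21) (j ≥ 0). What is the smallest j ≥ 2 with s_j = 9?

3

Listing terms: s_0 = 18, s_1 = 17, s_2 = 0, s_3 = 9, s_4 = 6, s_5 = 3, s_6 = 6, s_7 = 6, s_8 = 15, s_9 = 0, s_{10} = 3, s_{11} = 9, s_{12} = 15, s_{13} = 9, s_{14} = 9, s_{15} = 12, s_{16} = 0, s_{17} = 15, s_{18} = 3, s_{19} = 12, s_{20} = 3, s_{21} = 3, s_{22} = 18, s_{23} = 0, s_{24} = 12, s_{25} = 15, s_{26} = 18, s_{27} = 15, s_{28} = 15, s_{29} = 6, s_{30} = 0, s_{31} = 18, s_{32} = 12, s_{33} = 6, s_{34} = 12, s_{35} = 12, s_{36} = 9, s_{37} = 0, s_{38} = 6, s_{39} = 18, s_{40} = 9, s_{41} = 18, s_{42} = 18, s_{43} = 3, s_{44} = 0, s_{45} = 9.
Since (s_{44}, s_{45}) = (s_2, s_3) = (0, 9) (two consecutive terms determine the rest), the sequence is eventually periodic: after a pre-period of length 2 it cycles with period 42.
The value 9 first appears (with j ≥ 2) at s_3.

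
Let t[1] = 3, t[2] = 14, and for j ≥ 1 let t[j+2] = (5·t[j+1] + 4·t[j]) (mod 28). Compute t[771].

26

t[1] = 3; t[2] = 14; t[3] = 26; t[4] = 18; t[5] = 26; t[6] = 6; t[7] = 22; t[8] = 22; t[9] = 2; t[10] = 14; t[11] = 22; t[12] = 26; t[13] = 22; t[14] = 18; t[15] = 10; t[16] = 10; t[17] = 6; t[18] = 14; t[19] = 10; t[20] = 22; t[21] = 10; t[22] = 26; t[23] = 2; t[24] = 2; t[25] = 18; t[26] = 14; t[27] = 2; t[28] = 10; t[29] = 2; t[30] = 22; t[31] = 6; t[32] = 6; t[33] = 26; t[34] = 14; t[35] = 6; t[36] = 2; t[37] = 6; t[38] = 10; t[39] = 18; t[40] = 18; t[41] = 22; t[42] = 14; t[43] = 18; t[44] = 6; t[45] = 18; t[46] = 2; t[47] = 26; t[48] = 26; t[49] = 10; t[50] = 14; t[51] = 26.
Since (t[50], t[51]) = (t[2], t[3]) = (14, 26) (two consecutive terms determine the rest), the sequence is eventually periodic: after a pre-period of length 1 it cycles with period 48.
For j ≥ 2, t[j] depends only on (j - 2) mod 48. (771 - 2) mod 48 = 1, so t[771] = t[3] = 26.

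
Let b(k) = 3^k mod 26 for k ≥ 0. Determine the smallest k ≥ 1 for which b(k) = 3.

1

b(0) = 1, b(1) = 3, b(2) = 9, b(3) = 1.
Since b(3) = b(0) = 1, the sequence is periodic with period 3.
The value 3 first appears (with k ≥ 1) at b(1).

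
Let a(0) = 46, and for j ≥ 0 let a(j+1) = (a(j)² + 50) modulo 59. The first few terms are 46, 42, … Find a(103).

a(0) = 46,  a(1) = 42,  a(2) = 44,  a(3) = 39,  a(4) = 37,  a(5) = 3,  a(6) = 0,  a(7) = 50,  a(8) = 13,  a(9) = 42.
Since a(9) = a(1) = 42, the sequence is eventually periodic: after a pre-period of length 1 it cycles with period 8.
For j ≥ 1, a(j) depends only on (j - 1) mod 8. (103 - 1) mod 8 = 6, so a(103) = a(7) = 50.

50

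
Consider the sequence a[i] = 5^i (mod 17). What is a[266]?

Computing terms: a[0] = 1; a[1] = 5; a[2] = 8; a[3] = 6; a[4] = 13; a[5] = 14; a[6] = 2; a[7] = 10; a[8] = 16; a[9] = 12; a[10] = 9; a[11] = 11; a[12] = 4; a[13] = 3; a[14] = 15; a[15] = 7; a[16] = 1.
Since a[16] = a[0] = 1, the sequence is periodic with period 16.
(266 - 0) mod 16 = 10, so a[266] = a[10] = 9.

9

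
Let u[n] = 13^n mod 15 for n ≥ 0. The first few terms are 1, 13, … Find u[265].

u[0] = 1; u[1] = 13; u[2] = 4; u[3] = 7; u[4] = 1.
Since u[4] = u[0] = 1, the sequence is periodic with period 4.
(265 - 0) mod 4 = 1, so u[265] = u[1] = 13.

13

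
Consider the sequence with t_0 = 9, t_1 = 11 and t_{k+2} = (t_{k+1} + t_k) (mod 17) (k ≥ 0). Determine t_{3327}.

t_0 = 9; t_1 = 11; t_2 = 3; t_3 = 14; t_4 = 0; t_5 = 14; t_6 = 14; t_7 = 11; t_8 = 8; t_9 = 2; t_{10} = 10; t_{11} = 12; t_{12} = 5; t_{13} = 0; t_{14} = 5; t_{15} = 5; t_{16} = 10; t_{17} = 15; t_{18} = 8; t_{19} = 6; t_{20} = 14; t_{21} = 3; t_{22} = 0; t_{23} = 3; t_{24} = 3; t_{25} = 6; t_{26} = 9; t_{27} = 15; t_{28} = 7; t_{29} = 5; t_{30} = 12; t_{31} = 0; t_{32} = 12; t_{33} = 12; t_{34} = 7; t_{35} = 2; t_{36} = 9; t_{37} = 11.
The sequence repeats with period 36.
So t_{3327} = t_{0 + ((3327-0) mod 36)} = t_{15} = 5.

5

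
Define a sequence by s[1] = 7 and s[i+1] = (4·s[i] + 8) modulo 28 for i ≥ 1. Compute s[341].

8

s[1] = 7; s[2] = 8; s[3] = 12; s[4] = 0; s[5] = 8.
Since s[5] = s[2] = 8, the sequence is eventually periodic: after a pre-period of length 1 it cycles with period 3.
For i ≥ 2, s[i] depends only on (i - 2) mod 3. (341 - 2) mod 3 = 0, so s[341] = s[2] = 8.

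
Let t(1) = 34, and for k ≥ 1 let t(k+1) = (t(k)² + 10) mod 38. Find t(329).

We have t(1) = 34; t(2) = 26; t(3) = 2; t(4) = 14; t(5) = 16; t(6) = 0; t(7) = 10; t(8) = 34.
Since t(8) = t(1) = 34, the sequence is periodic with period 7.
So t(329) = t(1 + ((329-1) mod 7)) = t(7) = 10.

10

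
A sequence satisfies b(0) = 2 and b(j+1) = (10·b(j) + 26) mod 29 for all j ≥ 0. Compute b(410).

28

Listing terms: b(0) = 2,  b(1) = 17,  b(2) = 22,  b(3) = 14,  b(4) = 21,  b(5) = 4,  b(6) = 8,  b(7) = 19,  b(8) = 13,  b(9) = 11,  b(10) = 20,  b(11) = 23,  b(12) = 24,  b(13) = 5,  b(14) = 18,  b(15) = 3,  b(16) = 27,  b(17) = 6,  b(18) = 28,  b(19) = 16,  b(20) = 12,  b(21) = 1,  b(22) = 7,  b(23) = 9,  b(24) = 0,  b(25) = 26,  b(26) = 25,  b(27) = 15,  b(28) = 2.
The sequence repeats with period 28.
(410 - 0) mod 28 = 18, so b(410) = b(18) = 28.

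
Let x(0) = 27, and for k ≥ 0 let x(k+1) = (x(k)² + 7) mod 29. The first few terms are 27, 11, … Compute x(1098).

x(0) = 27; x(1) = 11; x(2) = 12; x(3) = 6; x(4) = 14; x(5) = 0; x(6) = 7; x(7) = 27.
Since x(7) = x(0) = 27, the sequence is periodic with period 7.
So x(1098) = x(0 + ((1098-0) mod 7)) = x(6) = 7.

7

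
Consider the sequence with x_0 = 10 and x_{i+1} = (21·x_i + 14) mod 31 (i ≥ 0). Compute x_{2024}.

Listing terms: x_0 = 10,  x_1 = 7,  x_2 = 6,  x_3 = 16,  x_4 = 9,  x_5 = 17,  x_6 = 30,  x_7 = 24,  x_8 = 22,  x_9 = 11,  x_{10} = 28,  x_{11} = 13,  x_{12} = 8,  x_{13} = 27,  x_{14} = 23,  x_{15} = 1,  x_{16} = 4,  x_{17} = 5,  x_{18} = 26,  x_{19} = 2,  x_{20} = 25,  x_{21} = 12,  x_{22} = 18,  x_{23} = 20,  x_{24} = 0,  x_{25} = 14,  x_{26} = 29,  x_{27} = 3,  x_{28} = 15,  x_{29} = 19,  x_{30} = 10.
Since x_{30} = x_0 = 10, the sequence is periodic with period 30.
(2024 - 0) mod 30 = 14, so x_{2024} = x_{14} = 23.

23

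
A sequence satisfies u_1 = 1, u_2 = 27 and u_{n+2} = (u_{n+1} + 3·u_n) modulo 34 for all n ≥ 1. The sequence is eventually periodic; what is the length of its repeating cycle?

48

Listing terms: u_1 = 1, u_2 = 27, u_3 = 30, u_4 = 9, u_5 = 31, u_6 = 24, u_7 = 15, u_8 = 19, u_9 = 30, u_{10} = 19, u_{11} = 7, u_{12} = 30, u_{13} = 17, u_{14} = 5, u_{15} = 22, u_{16} = 3, u_{17} = 1, u_{18} = 10, u_{19} = 13, u_{20} = 9, u_{21} = 14, u_{22} = 7, u_{23} = 15, u_{24} = 2, u_{25} = 13, u_{26} = 19, u_{27} = 24, u_{28} = 13, u_{29} = 17, u_{30} = 22, u_{31} = 5, u_{32} = 3, u_{33} = 18, u_{34} = 27, u_{35} = 13, u_{36} = 26, u_{37} = 31, u_{38} = 7, u_{39} = 32, u_{40} = 19, u_{41} = 13, u_{42} = 2, u_{43} = 7, u_{44} = 13, u_{45} = 0, u_{46} = 5, u_{47} = 5, u_{48} = 20, u_{49} = 1, u_{50} = 27.
The sequence repeats with period 48.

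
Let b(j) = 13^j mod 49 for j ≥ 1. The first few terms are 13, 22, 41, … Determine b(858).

43

We have b(1) = 13, b(2) = 22, b(3) = 41, b(4) = 43, b(5) = 20, b(6) = 15, b(7) = 48, b(8) = 36, b(9) = 27, b(10) = 8, b(11) = 6, b(12) = 29, b(13) = 34, b(14) = 1, b(15) = 13.
The sequence repeats with period 14.
So b(858) = b(1 + ((858-1) mod 14)) = b(4) = 43.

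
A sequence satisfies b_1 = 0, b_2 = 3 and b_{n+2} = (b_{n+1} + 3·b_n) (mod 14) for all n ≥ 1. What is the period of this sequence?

We have b_1 = 0; b_2 = 3; b_3 = 3; b_4 = 12; b_5 = 7; b_6 = 1; b_7 = 8; b_8 = 11; b_9 = 7; b_{10} = 12; b_{11} = 5; b_{12} = 13; b_{13} = 0; b_{14} = 11; b_{15} = 11; b_{16} = 2; b_{17} = 7; b_{18} = 13; b_{19} = 6; b_{20} = 3; b_{21} = 7; b_{22} = 2; b_{23} = 9; b_{24} = 1; b_{25} = 0; b_{26} = 3.
The sequence repeats with period 24.

24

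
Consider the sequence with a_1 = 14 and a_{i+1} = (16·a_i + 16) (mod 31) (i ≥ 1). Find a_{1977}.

23

Listing terms: a_1 = 14, a_2 = 23, a_3 = 12, a_4 = 22, a_5 = 27, a_6 = 14.
Since a_6 = a_1 = 14, the sequence is periodic with period 5.
So a_{1977} = a_{1 + ((1977-1) mod 5)} = a_2 = 23.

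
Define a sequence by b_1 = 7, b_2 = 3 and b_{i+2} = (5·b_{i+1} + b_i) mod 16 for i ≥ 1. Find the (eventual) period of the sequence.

We have b_1 = 7; b_2 = 3; b_3 = 6; b_4 = 1; b_5 = 11; b_6 = 8; b_7 = 3; b_8 = 7; b_9 = 6; b_{10} = 5; b_{11} = 15; b_{12} = 0; b_{13} = 15; b_{14} = 11; b_{15} = 6; b_{16} = 9; b_{17} = 3; b_{18} = 8; b_{19} = 11; b_{20} = 15; b_{21} = 6; b_{22} = 13; b_{23} = 7; b_{24} = 0; b_{25} = 7; b_{26} = 3.
Since (b_{25}, b_{26}) = (b_1, b_2) = (7, 3) (two consecutive terms determine the rest), the sequence is periodic with period 24.

24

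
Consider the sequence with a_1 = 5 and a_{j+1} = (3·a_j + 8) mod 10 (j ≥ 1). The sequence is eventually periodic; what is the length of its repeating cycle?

Listing terms: a_1 = 5,  a_2 = 3,  a_3 = 7,  a_4 = 9,  a_5 = 5.
Since a_5 = a_1 = 5, the sequence is periodic with period 4.

4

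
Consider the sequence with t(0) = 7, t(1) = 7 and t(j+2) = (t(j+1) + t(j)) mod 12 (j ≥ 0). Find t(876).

11

t(0) = 7; t(1) = 7; t(2) = 2; t(3) = 9; t(4) = 11; t(5) = 8; t(6) = 7; t(7) = 3; t(8) = 10; t(9) = 1; t(10) = 11; t(11) = 0; t(12) = 11; t(13) = 11; t(14) = 10; t(15) = 9; t(16) = 7; t(17) = 4; t(18) = 11; t(19) = 3; t(20) = 2; t(21) = 5; t(22) = 7; t(23) = 0; t(24) = 7; t(25) = 7.
The sequence repeats with period 24.
So t(876) = t(0 + ((876-0) mod 24)) = t(12) = 11.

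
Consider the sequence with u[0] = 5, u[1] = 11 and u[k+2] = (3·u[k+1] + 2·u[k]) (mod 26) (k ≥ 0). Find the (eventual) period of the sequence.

12

u[0] = 5,  u[1] = 11,  u[2] = 17,  u[3] = 21,  u[4] = 19,  u[5] = 21,  u[6] = 23,  u[7] = 7,  u[8] = 15,  u[9] = 7,  u[10] = 25,  u[11] = 11,  u[12] = 5,  u[13] = 11.
The sequence repeats with period 12.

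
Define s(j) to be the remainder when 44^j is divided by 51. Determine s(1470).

Computing terms: s(0) = 1; s(1) = 44; s(2) = 49; s(3) = 14; s(4) = 4; s(5) = 23; s(6) = 43; s(7) = 5; s(8) = 16; s(9) = 41; s(10) = 19; s(11) = 20; s(12) = 13; s(13) = 11; s(14) = 25; s(15) = 29; s(16) = 1.
Since s(16) = s(0) = 1, the sequence is periodic with period 16.
So s(1470) = s(0 + ((1470-0) mod 16)) = s(14) = 25.

25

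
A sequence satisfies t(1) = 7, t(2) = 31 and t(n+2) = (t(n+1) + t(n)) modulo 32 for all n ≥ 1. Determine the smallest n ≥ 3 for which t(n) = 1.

Listing terms: t(1) = 7; t(2) = 31; t(3) = 6; t(4) = 5; t(5) = 11; t(6) = 16; t(7) = 27; t(8) = 11; t(9) = 6; t(10) = 17; t(11) = 23; t(12) = 8; t(13) = 31; t(14) = 7; t(15) = 6; t(16) = 13; t(17) = 19; t(18) = 0; t(19) = 19; t(20) = 19; t(21) = 6; t(22) = 25; t(23) = 31; t(24) = 24; t(25) = 23; t(26) = 15; t(27) = 6; t(28) = 21; t(29) = 27; t(30) = 16; t(31) = 11; t(32) = 27; t(33) = 6; t(34) = 1; t(35) = 7; t(36) = 8; t(37) = 15; t(38) = 23; t(39) = 6; t(40) = 29; t(41) = 3; t(42) = 0; t(43) = 3; t(44) = 3; t(45) = 6; t(46) = 9; t(47) = 15; t(48) = 24; t(49) = 7; t(50) = 31.
The sequence repeats with period 48.
The value 1 first appears (with n ≥ 3) at t(34).

34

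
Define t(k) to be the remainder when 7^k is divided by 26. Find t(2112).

1

t(0) = 1; t(1) = 7; t(2) = 23; t(3) = 5; t(4) = 9; t(5) = 11; t(6) = 25; t(7) = 19; t(8) = 3; t(9) = 21; t(10) = 17; t(11) = 15; t(12) = 1.
Since t(12) = t(0) = 1, the sequence is periodic with period 12.
(2112 - 0) mod 12 = 0, so t(2112) = t(0) = 1.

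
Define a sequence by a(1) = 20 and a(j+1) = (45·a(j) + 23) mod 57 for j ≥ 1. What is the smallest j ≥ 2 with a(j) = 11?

2

Listing terms: a(1) = 20,  a(2) = 11,  a(3) = 5,  a(4) = 20.
The sequence repeats with period 3.
The value 11 first appears (with j ≥ 2) at a(2).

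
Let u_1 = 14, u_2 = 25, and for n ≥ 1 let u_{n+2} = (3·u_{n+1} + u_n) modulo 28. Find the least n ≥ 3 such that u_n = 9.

11

u_1 = 14,  u_2 = 25,  u_3 = 5,  u_4 = 12,  u_5 = 13,  u_6 = 23,  u_7 = 26,  u_8 = 17,  u_9 = 21,  u_{10} = 24,  u_{11} = 9,  u_{12} = 23,  u_{13} = 22,  u_{14} = 5,  u_{15} = 9,  u_{16} = 4,  u_{17} = 21,  u_{18} = 11,  u_{19} = 26,  u_{20} = 5,  u_{21} = 13,  u_{22} = 16,  u_{23} = 5,  u_{24} = 3,  u_{25} = 14,  u_{26} = 17,  u_{27} = 9,  u_{28} = 16,  u_{29} = 1,  u_{30} = 19,  u_{31} = 2,  u_{32} = 25,  u_{33} = 21,  u_{34} = 4,  u_{35} = 5,  u_{36} = 19,  u_{37} = 6,  u_{38} = 9,  u_{39} = 5,  u_{40} = 24,  u_{41} = 21,  u_{42} = 3,  u_{43} = 2,  u_{44} = 9,  u_{45} = 1,  u_{46} = 12,  u_{47} = 9,  u_{48} = 11,  u_{49} = 14,  u_{50} = 25.
Since (u_{49}, u_{50}) = (u_1, u_2) = (14, 25) (two consecutive terms determine the rest), the sequence is periodic with period 48.
The value 9 first appears (with n ≥ 3) at u_{11}.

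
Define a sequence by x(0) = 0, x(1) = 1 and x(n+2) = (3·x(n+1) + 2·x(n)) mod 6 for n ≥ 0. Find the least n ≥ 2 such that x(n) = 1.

5

We have x(0) = 0,  x(1) = 1,  x(2) = 3,  x(3) = 5,  x(4) = 3,  x(5) = 1,  x(6) = 3.
Since (x(5), x(6)) = (x(1), x(2)) = (1, 3) (two consecutive terms determine the rest), the sequence is eventually periodic: after a pre-period of length 1 it cycles with period 4.
The value 1 next appears (with n ≥ 2) at x(5).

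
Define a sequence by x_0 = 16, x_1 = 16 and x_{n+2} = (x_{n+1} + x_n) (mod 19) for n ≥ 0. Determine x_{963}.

6

Computing terms: x_0 = 16, x_1 = 16, x_2 = 13, x_3 = 10, x_4 = 4, x_5 = 14, x_6 = 18, x_7 = 13, x_8 = 12, x_9 = 6, x_{10} = 18, x_{11} = 5, x_{12} = 4, x_{13} = 9, x_{14} = 13, x_{15} = 3, x_{16} = 16, x_{17} = 0, x_{18} = 16, x_{19} = 16.
Since (x_{18}, x_{19}) = (x_0, x_1) = (16, 16) (two consecutive terms determine the rest), the sequence is periodic with period 18.
(963 - 0) mod 18 = 9, so x_{963} = x_9 = 6.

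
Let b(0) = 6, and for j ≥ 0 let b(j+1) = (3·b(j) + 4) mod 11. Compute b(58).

5

Listing terms: b(0) = 6,  b(1) = 0,  b(2) = 4,  b(3) = 5,  b(4) = 8,  b(5) = 6.
The sequence repeats with period 5.
(58 - 0) mod 5 = 3, so b(58) = b(3) = 5.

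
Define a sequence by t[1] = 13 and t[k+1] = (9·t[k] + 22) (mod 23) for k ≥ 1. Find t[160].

Listing terms: t[1] = 13, t[2] = 1, t[3] = 8, t[4] = 2, t[5] = 17, t[6] = 14, t[7] = 10, t[8] = 20, t[9] = 18, t[10] = 0, t[11] = 22, t[12] = 13.
The sequence repeats with period 11.
(160 - 1) mod 11 = 5, so t[160] = t[6] = 14.

14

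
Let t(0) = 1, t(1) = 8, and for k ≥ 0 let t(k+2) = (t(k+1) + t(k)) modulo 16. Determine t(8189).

We have t(0) = 1; t(1) = 8; t(2) = 9; t(3) = 1; t(4) = 10; t(5) = 11; t(6) = 5; t(7) = 0; t(8) = 5; t(9) = 5; t(10) = 10; t(11) = 15; t(12) = 9; t(13) = 8; t(14) = 1; t(15) = 9; t(16) = 10; t(17) = 3; t(18) = 13; t(19) = 0; t(20) = 13; t(21) = 13; t(22) = 10; t(23) = 7; t(24) = 1; t(25) = 8.
The sequence repeats with period 24.
(8189 - 0) mod 24 = 5, so t(8189) = t(5) = 11.

11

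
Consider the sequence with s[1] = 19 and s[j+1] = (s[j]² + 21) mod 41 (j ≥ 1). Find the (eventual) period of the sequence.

Listing terms: s[1] = 19,  s[2] = 13,  s[3] = 26,  s[4] = 0,  s[5] = 21,  s[6] = 11,  s[7] = 19.
The sequence repeats with period 6.

6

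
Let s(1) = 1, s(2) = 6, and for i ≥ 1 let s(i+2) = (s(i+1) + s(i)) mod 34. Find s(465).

21

Computing terms: s(1) = 1, s(2) = 6, s(3) = 7, s(4) = 13, s(5) = 20, s(6) = 33, s(7) = 19, s(8) = 18, s(9) = 3, s(10) = 21, s(11) = 24, s(12) = 11, s(13) = 1, s(14) = 12, s(15) = 13, s(16) = 25, s(17) = 4, s(18) = 29, s(19) = 33, s(20) = 28, s(21) = 27, s(22) = 21, s(23) = 14, s(24) = 1, s(25) = 15, s(26) = 16, s(27) = 31, s(28) = 13, s(29) = 10, s(30) = 23, s(31) = 33, s(32) = 22, s(33) = 21, s(34) = 9, s(35) = 30, s(36) = 5, s(37) = 1, s(38) = 6.
The sequence repeats with period 36.
So s(465) = s(1 + ((465-1) mod 36)) = s(33) = 21.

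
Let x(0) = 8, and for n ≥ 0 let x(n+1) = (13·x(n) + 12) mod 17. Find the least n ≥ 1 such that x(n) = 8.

4

x(0) = 8; x(1) = 14; x(2) = 7; x(3) = 1; x(4) = 8.
Since x(4) = x(0) = 8, the sequence is periodic with period 4.
The value 8 next appears (with n ≥ 1) at x(4).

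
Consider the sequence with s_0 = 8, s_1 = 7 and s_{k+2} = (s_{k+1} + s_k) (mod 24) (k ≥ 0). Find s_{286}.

9

We have s_0 = 8,  s_1 = 7,  s_2 = 15,  s_3 = 22,  s_4 = 13,  s_5 = 11,  s_6 = 0,  s_7 = 11,  s_8 = 11,  s_9 = 22,  s_{10} = 9,  s_{11} = 7,  s_{12} = 16,  s_{13} = 23,  s_{14} = 15,  s_{15} = 14,  s_{16} = 5,  s_{17} = 19,  s_{18} = 0,  s_{19} = 19,  s_{20} = 19,  s_{21} = 14,  s_{22} = 9,  s_{23} = 23,  s_{24} = 8,  s_{25} = 7.
Since (s_{24}, s_{25}) = (s_0, s_1) = (8, 7) (two consecutive terms determine the rest), the sequence is periodic with period 24.
(286 - 0) mod 24 = 22, so s_{286} = s_{22} = 9.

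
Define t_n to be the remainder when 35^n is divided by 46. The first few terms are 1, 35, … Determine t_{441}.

t_0 = 1; t_1 = 35; t_2 = 29; t_3 = 3; t_4 = 13; t_5 = 41; t_6 = 9; t_7 = 39; t_8 = 31; t_9 = 27; t_{10} = 25; t_{11} = 1.
The sequence repeats with period 11.
So t_{441} = t_{0 + ((441-0) mod 11)} = t_1 = 35.

35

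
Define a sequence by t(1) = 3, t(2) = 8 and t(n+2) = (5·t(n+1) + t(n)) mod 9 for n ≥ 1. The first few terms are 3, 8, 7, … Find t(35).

t(1) = 3,  t(2) = 8,  t(3) = 7,  t(4) = 7,  t(5) = 6,  t(6) = 1,  t(7) = 2,  t(8) = 2,  t(9) = 3,  t(10) = 8.
The sequence repeats with period 8.
(35 - 1) mod 8 = 2, so t(35) = t(3) = 7.

7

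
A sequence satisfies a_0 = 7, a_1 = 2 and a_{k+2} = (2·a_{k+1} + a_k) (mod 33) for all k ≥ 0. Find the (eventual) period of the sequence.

24

We have a_0 = 7; a_1 = 2; a_2 = 11; a_3 = 24; a_4 = 26; a_5 = 10; a_6 = 13; a_7 = 3; a_8 = 19; a_9 = 8; a_{10} = 2; a_{11} = 12; a_{12} = 26; a_{13} = 31; a_{14} = 22; a_{15} = 9; a_{16} = 7; a_{17} = 23; a_{18} = 20; a_{19} = 30; a_{20} = 14; a_{21} = 25; a_{22} = 31; a_{23} = 21; a_{24} = 7; a_{25} = 2.
The sequence repeats with period 24.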